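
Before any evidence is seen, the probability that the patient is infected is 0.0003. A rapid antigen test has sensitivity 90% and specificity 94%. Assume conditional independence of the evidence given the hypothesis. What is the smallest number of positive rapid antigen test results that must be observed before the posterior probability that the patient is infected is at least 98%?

5

Prior odds = 0.0003/0.9997 = 3/9997.
False-positive rate = 1 − 0.94 = 0.06; likelihood ratio of a positive = 0.9/0.06 = 15.
Target posterior odds = 0.98/0.02 = 49.
Require 15ⁿ ≥ 49 ÷ (3/9997) = 489853/3.
15⁴ = 50625 falls short of 489853/3 but 15⁵ = 759375 reaches it, so n = 5.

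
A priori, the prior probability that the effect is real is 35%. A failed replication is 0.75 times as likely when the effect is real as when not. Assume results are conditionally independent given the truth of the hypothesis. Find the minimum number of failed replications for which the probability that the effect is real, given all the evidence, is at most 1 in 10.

6

Prior odds = 0.35/0.65 = 7/13.
Likelihood ratio per failed replication = 0.75.
Target posterior odds = 0.1/0.9 = 1/9.
Need (7/13) × 0.75ⁿ ≤ 1/9, i.e. 0.75ⁿ ≤ 13/63.
0.75⁵ = 243/1024 is still above 13/63 but 0.75⁶ = 729/4096 is at or below it, so n = 6.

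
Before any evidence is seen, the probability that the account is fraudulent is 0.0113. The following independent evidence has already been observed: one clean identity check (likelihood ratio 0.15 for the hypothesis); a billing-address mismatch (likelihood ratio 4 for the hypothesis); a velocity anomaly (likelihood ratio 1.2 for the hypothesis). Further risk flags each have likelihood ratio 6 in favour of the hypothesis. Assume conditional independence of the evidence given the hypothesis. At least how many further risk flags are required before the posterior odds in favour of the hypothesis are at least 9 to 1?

Prior odds = 0.0113/0.9887 = 113/9887.
Combined Bayes factor of the evidence already in hand = 0.15 × 4 × 1.2 = 0.72.
Odds after that evidence = (113/9887) × 0.72 = 2034/247175.
Target odds = 9.
Need 6ⁿ ≥ 9 ÷ (2034/247175) = 247175/226.
6³ = 216 falls short of 247175/226 but 6⁴ = 1296 reaches it, so n = 4.

4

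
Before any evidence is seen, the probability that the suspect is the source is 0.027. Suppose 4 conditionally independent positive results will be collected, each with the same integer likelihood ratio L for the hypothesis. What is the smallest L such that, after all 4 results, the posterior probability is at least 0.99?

8

Prior odds = 0.027/0.973 = 27/973.
Target odds = 0.99/0.01 = 99.
Need L⁴ ≥ 99 ÷ (27/973) = 10703/3.
7⁴ = 2401 < 10703/3 ≤ 4096 = 8⁴, so L = 8.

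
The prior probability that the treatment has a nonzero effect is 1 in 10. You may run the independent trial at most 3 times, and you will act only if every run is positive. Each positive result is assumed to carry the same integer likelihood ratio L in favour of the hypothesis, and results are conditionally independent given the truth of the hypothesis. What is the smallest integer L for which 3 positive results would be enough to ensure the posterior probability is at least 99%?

Prior odds = 0.1/0.9 = 1/9.
Target odds = 0.99/0.01 = 99.
Need L³ ≥ 99 ÷ (1/9) = 891.
9³ = 729 < 891 ≤ 1000 = 10³, so L = 10.

10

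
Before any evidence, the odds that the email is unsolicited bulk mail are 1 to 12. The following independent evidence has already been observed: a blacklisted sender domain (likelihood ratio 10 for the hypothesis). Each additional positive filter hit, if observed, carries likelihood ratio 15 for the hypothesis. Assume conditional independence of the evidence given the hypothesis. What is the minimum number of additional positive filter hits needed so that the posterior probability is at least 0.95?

2

Prior odds = 1/12.
Bayes factor of the evidence already in hand = 10.
Odds after that evidence = (1/12) × 10 = 5/6.
Target odds = 0.95/0.05 = 19.
Need 15ⁿ ≥ 19 ÷ (5/6) = 22.8.
15¹ = 15 falls short of 22.8 but 15² = 225 reaches it, so n = 2.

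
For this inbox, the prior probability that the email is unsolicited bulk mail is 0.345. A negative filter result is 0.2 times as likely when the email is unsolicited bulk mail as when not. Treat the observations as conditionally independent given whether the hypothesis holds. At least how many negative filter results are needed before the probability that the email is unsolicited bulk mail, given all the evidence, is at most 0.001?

Prior odds: 0.345 ÷ 0.655 = 69/131.
Likelihood ratio per negative filter result = 0.2.
Target odds: 0.001 ÷ 0.999 = 1/999.
Need (69/131) × 0.2ⁿ ≤ 1/999, i.e. 0.2ⁿ ≤ 131/68931.
0.2³ = 0.008 is still above 131/68931 but 0.2⁴ = 0.0016 is at or below it, so n = 4.

4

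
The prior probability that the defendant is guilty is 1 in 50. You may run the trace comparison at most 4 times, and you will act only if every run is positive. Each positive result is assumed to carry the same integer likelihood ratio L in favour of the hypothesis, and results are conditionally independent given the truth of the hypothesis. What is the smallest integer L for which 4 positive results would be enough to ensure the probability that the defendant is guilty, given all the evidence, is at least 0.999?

15

Prior odds = 0.02/0.98 = 1/49.
Target odds = 0.999/0.001 = 999.
Need L⁴ ≥ 999 ÷ (1/49) = 48951.
14⁴ = 38416 < 48951 ≤ 50625 = 15⁴, so L = 15.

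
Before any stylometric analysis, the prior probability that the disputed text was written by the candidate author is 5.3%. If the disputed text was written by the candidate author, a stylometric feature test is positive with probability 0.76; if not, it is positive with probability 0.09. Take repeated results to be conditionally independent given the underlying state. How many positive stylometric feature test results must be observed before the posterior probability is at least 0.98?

Prior odds: 0.053 ÷ 0.947 = 53/947.
Likelihood ratio of a positive = 0.76/0.09 = 76/9.
Target odds: 0.98 ÷ 0.02 = 49.
Need (53/947) × (76/9)ⁿ ≥ 49, i.e. (76/9)ⁿ ≥ 46403/53.
(76/9)³ = 438976/729 falls short of 46403/53 but (76/9)⁴ = 33362176/6561 reaches it, so n = 4.

4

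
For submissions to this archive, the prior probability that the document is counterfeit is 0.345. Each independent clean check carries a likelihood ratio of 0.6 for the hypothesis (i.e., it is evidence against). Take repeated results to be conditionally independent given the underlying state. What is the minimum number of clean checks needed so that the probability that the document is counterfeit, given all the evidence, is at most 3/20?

3

Prior odds: 0.345 ÷ 0.655 = 69/131.
Likelihood ratio per clean check = 0.6.
Target odds: 0.15 ÷ 0.85 = 3/17.
Need (69/131) × 0.6ⁿ ≤ 3/17, i.e. 0.6ⁿ ≤ 131/391.
0.6² = 0.36 is still above 131/391 but 0.6³ = 0.216 is at or below it, so n = 3.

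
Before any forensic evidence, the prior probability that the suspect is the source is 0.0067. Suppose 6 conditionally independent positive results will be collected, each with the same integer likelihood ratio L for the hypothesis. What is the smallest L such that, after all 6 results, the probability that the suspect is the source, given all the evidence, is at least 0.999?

Prior odds = 0.0067/0.9933 = 67/9933.
Target odds = 0.999/0.001 = 999.
Need L⁶ ≥ 999 ÷ (67/9933) = 9923067/67.
7⁶ = 117649 < 9923067/67 ≤ 262144 = 8⁶, so L = 8.

8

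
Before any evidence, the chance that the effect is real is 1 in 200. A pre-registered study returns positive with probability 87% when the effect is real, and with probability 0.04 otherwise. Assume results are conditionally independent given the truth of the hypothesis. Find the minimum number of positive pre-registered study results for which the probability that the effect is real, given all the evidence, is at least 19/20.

3

Prior odds: 0.005 ÷ 0.995 = 1/199.
Likelihood ratio of a positive result = 0.87/0.04 = 21.75.
Target odds: 0.95 ÷ 0.05 = 19.
Need (1/199) × 21.75ⁿ ≥ 19, i.e. 21.75ⁿ ≥ 3781.
21.75² = 473.0625 falls short of 3781 but 21.75³ = 658503/64 reaches it, so n = 3.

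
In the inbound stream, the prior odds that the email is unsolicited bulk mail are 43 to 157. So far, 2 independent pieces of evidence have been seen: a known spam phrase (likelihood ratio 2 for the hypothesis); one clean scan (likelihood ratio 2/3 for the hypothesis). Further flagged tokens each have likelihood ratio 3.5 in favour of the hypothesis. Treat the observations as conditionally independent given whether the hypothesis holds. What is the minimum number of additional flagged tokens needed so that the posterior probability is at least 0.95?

Prior odds = 43/157.
Combined Bayes factor of the evidence already in hand = 2 × (2/3) = 4/3.
Odds after that evidence = (43/157) × 4/3 = 172/471.
Target odds = 0.95/0.05 = 19.
Need 3.5ⁿ ≥ 19 ÷ (172/471) = 8949/172.
3.5³ = 42.875 falls short of 8949/172 but 3.5⁴ = 150.0625 reaches it, so n = 4.

4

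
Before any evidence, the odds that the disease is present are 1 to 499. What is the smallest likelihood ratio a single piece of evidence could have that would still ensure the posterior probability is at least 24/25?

11976

Prior odds = 1/499.
Target odds = 0.96/0.04 = 24.
Required Bayes factor = 24 ÷ (1/499) = 11976.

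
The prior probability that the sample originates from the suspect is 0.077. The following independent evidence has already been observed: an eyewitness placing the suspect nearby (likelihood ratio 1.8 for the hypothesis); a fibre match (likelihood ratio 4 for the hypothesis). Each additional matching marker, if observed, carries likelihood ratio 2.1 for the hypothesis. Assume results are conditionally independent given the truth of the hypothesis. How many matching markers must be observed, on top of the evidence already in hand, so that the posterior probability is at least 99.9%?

Prior odds = 0.077/0.923 = 77/923.
Combined Bayes factor of the evidence already in hand = 1.8 × 4 = 7.2.
Odds after that evidence = (77/923) × 7.2 = 2772/4615.
Target odds = 0.999/0.001 = 999.
Need 2.1ⁿ ≥ 999 ÷ (2772/4615) = 512265/308.
2.1⁹ ≈794.28 falls short of 512265/308 but 2.1¹⁰ ≈1667.99 reaches it, so n = 10.

10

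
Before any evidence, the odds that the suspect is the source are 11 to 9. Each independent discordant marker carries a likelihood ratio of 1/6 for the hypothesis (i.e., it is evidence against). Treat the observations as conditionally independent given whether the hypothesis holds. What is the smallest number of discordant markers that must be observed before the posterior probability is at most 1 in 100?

3

Prior odds = 11/9.
Likelihood ratio per discordant marker = 1/6.
Target odds: 0.01 ÷ 0.99 = 1/99.
Require (1/6)ⁿ ≤ 1/99 ÷ (11/9) = 1/121.
(1/6)² = 1/36 is still above 1/121 but (1/6)³ = 1/216 is at or below it, so n = 3.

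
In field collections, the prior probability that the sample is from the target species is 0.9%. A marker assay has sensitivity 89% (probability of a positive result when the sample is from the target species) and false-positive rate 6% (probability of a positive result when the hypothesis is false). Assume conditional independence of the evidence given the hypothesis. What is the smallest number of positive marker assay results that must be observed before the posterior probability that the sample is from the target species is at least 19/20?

3

Prior odds = 0.009/0.991 = 9/991.
Likelihood ratio of a positive result = 0.89/0.06 = 89/6.
Target odds: 0.95 ÷ 0.05 = 19.
Require (89/6)ⁿ ≥ 19 ÷ (9/991) = 18829/9.
(89/6)² = 7921/36 falls short of 18829/9 but (89/6)³ = 704969/216 reaches it, so n = 3.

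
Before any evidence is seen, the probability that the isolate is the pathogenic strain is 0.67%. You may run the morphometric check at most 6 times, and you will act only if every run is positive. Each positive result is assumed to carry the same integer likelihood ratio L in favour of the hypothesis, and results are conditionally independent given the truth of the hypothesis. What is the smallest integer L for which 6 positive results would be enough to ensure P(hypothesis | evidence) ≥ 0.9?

Prior odds = 0.0067/0.9933 = 67/9933.
Target odds = 0.9/0.1 = 9.
Need L⁶ ≥ 9 ÷ (67/9933) = 89397/67.
3⁶ = 729 < 89397/67 ≤ 4096 = 4⁶, so L = 4.

4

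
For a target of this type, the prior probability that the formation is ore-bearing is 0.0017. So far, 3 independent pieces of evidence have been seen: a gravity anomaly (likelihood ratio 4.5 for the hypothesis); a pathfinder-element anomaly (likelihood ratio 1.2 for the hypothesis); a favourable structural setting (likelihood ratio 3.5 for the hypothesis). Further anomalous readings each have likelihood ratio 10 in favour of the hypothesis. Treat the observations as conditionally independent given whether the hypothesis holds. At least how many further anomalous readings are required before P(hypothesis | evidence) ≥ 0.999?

5

Prior odds = 0.0017/0.9983 = 17/9983.
Combined Bayes factor of the evidence already in hand = 4.5 × 1.2 × 3.5 = 18.9.
Odds after that evidence = (17/9983) × 18.9 = 3213/99830.
Target odds = 0.999/0.001 = 999.
Need 10ⁿ ≥ 999 ÷ (3213/99830) = 3693710/119.
10⁴ = 10000 falls short of 3693710/119 but 10⁵ = 100000 reaches it, so n = 5.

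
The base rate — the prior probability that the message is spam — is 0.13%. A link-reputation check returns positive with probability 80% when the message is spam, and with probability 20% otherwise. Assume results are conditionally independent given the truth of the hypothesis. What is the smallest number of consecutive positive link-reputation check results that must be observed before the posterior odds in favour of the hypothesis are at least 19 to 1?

Prior odds = 0.0013/0.9987 = 13/9987.
Likelihood ratio of a positive result = 0.8/0.2 = 4.
Target odds = 19.
Require 4ⁿ ≥ 19 ÷ (13/9987) = 189753/13.
4⁶ = 4096 falls short of 189753/13 but 4⁷ = 16384 reaches it, so n = 7.

7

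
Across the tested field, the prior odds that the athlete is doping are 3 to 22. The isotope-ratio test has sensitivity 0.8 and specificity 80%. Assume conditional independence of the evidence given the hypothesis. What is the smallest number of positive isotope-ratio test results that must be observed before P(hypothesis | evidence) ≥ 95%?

4

Prior odds = 3/22.
False-positive rate = 1 − 0.8 = 0.2; likelihood ratio of a positive = 0.8/0.2 = 4.
Target posterior odds = 0.95/0.05 = 19.
Need (3/22) × 4ⁿ ≥ 19, i.e. 4ⁿ ≥ 418/3.
4³ = 64 falls short of 418/3 but 4⁴ = 256 reaches it, so n = 4.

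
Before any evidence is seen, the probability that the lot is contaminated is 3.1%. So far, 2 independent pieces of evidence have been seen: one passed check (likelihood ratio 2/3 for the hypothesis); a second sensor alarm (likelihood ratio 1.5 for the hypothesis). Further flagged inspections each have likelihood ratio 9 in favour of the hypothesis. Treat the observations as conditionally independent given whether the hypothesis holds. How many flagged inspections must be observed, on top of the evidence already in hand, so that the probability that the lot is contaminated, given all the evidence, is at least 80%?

3

Prior odds = 0.031/0.969 = 31/969.
Combined Bayes factor of the evidence already in hand = (2/3) × 1.5 = 1.
Odds after that evidence = (31/969) × 1 = 31/969.
Target odds = 0.8/0.2 = 4.
Need 9ⁿ ≥ 4 ÷ (31/969) = 3876/31.
9² = 81 falls short of 3876/31 but 9³ = 729 reaches it, so n = 3.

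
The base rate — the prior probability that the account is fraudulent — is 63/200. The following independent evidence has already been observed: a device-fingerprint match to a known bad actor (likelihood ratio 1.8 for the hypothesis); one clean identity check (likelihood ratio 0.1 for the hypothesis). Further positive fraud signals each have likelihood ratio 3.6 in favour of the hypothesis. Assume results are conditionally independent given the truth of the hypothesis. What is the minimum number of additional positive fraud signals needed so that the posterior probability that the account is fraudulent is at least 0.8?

Prior odds = 0.315/0.685 = 63/137.
Combined Bayes factor of the evidence already in hand = 1.8 × 0.1 = 0.18.
Odds after that evidence = (63/137) × 0.18 = 567/6850.
Target odds = 0.8/0.2 = 4.
Need 3.6ⁿ ≥ 4 ÷ (567/6850) = 27400/567.
3.6³ = 46.656 falls short of 27400/567 but 3.6⁴ = 167.9616 reaches it, so n = 4.

4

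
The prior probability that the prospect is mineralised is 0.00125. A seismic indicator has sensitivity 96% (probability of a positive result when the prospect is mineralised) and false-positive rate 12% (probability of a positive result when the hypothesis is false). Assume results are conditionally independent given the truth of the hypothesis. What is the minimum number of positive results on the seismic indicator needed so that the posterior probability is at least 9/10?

Prior odds = 0.00125/0.99875 = 1/799.
Likelihood ratio of a positive result = 0.96/0.12 = 8.
Target odds: 0.9 ÷ 0.1 = 9.
Need (1/799) × 8ⁿ ≥ 9, i.e. 8ⁿ ≥ 7191.
8⁴ = 4096 falls short of 7191 but 8⁵ = 32768 reaches it, so n = 5.

5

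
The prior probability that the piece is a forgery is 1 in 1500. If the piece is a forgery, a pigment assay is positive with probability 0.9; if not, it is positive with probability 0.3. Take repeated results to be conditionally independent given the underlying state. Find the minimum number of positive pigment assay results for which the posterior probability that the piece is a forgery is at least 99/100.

11

Prior odds = (1/1500)/(1499/1500) = 1/1499.
Likelihood ratio of a positive = 0.9/0.3 = 3.
Target posterior odds = 0.99/0.01 = 99.
Need (1/1499) × 3ⁿ ≥ 99, i.e. 3ⁿ ≥ 148401.
3¹⁰ = 59049 falls short of 148401 but 3¹¹ = 177147 reaches it, so n = 11.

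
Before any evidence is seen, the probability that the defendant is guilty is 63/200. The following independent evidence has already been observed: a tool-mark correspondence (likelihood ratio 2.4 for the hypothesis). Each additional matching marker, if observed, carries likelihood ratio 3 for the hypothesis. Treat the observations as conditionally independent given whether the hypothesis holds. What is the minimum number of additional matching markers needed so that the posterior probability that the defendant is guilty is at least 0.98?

Prior odds = 0.315/0.685 = 63/137.
Bayes factor of the evidence already in hand = 2.4.
Odds after that evidence = (63/137) × 2.4 = 756/685.
Target odds = 0.98/0.02 = 49.
Need 3ⁿ ≥ 49 ÷ (756/685) = 4795/108.
3³ = 27 falls short of 4795/108 but 3⁴ = 81 reaches it, so n = 4.

4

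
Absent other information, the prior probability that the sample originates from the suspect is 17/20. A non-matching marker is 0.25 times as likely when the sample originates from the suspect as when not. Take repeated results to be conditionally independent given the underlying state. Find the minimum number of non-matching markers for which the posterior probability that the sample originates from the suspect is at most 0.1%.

7

Prior odds: 0.85 ÷ 0.15 = 17/3.
Likelihood ratio per non-matching marker = 0.25.
Target odds: 0.001 ÷ 0.999 = 1/999.
Require 0.25ⁿ ≤ 1/999 ÷ (17/3) = 1/5661.
0.25⁶ = 1/4096 is still above 1/5661 but 0.25⁷ = 1/16384 is at or below it, so n = 7.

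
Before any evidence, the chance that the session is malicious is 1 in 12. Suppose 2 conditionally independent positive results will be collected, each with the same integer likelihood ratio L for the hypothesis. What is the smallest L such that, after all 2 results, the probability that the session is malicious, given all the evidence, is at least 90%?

Prior odds = (1/12)/(11/12) = 1/11.
Target odds = 0.9/0.1 = 9.
Need L² ≥ 9 ÷ (1/11) = 99.
9² = 81 < 99 ≤ 100 = 10², so L = 10.

10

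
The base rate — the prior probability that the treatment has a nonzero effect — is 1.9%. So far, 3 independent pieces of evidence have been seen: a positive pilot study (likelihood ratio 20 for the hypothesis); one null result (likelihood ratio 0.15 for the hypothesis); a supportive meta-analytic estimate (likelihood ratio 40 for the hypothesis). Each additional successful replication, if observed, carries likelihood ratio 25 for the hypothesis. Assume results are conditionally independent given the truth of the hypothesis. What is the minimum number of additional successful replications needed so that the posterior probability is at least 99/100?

2

Prior odds = 0.019/0.981 = 19/981.
Combined Bayes factor of the evidence already in hand = 20 × 0.15 × 40 = 120.
Odds after that evidence = (19/981) × 120 = 760/327.
Target odds = 0.99/0.01 = 99.
Need 25ⁿ ≥ 99 ÷ (760/327) = 32373/760.
25¹ = 25 falls short of 32373/760 but 25² = 625 reaches it, so n = 2.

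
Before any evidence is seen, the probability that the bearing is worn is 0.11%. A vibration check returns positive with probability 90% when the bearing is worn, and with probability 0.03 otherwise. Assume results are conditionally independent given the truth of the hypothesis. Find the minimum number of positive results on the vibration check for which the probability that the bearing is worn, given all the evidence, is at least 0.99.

Prior odds = 0.0011/0.9989 = 11/9989.
Likelihood ratio of a positive result = 0.9/0.03 = 30.
Target odds: 0.99 ÷ 0.01 = 99.
Require 30ⁿ ≥ 99 ÷ (11/9989) = 89901.
30³ = 27000 falls short of 89901 but 30⁴ = 810000 reaches it, so n = 4.

4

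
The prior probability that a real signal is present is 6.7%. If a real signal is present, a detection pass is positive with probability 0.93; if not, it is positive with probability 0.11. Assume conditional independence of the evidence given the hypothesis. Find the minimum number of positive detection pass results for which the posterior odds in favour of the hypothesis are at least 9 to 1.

Prior odds: 0.067 ÷ 0.933 = 67/933.
Likelihood ratio of a positive = 0.93/0.11 = 93/11.
Target odds = 9.
Require (93/11)ⁿ ≥ 9 ÷ (67/933) = 8397/67.
(93/11)² = 8649/121 falls short of 8397/67 but (93/11)³ = 804357/1331 reaches it, so n = 3.

3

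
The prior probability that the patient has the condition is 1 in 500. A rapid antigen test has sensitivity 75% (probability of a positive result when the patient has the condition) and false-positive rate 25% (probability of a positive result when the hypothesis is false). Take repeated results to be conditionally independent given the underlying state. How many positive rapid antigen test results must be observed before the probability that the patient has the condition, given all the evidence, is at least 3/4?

Prior odds = 0.002/0.998 = 1/499.
Likelihood ratio of a positive result = 0.75/0.25 = 3.
Target odds: 0.75 ÷ 0.25 = 3.
Need (1/499) × 3ⁿ ≥ 3, i.e. 3ⁿ ≥ 1497.
3⁶ = 729 falls short of 1497 but 3⁷ = 2187 reaches it, so n = 7.

7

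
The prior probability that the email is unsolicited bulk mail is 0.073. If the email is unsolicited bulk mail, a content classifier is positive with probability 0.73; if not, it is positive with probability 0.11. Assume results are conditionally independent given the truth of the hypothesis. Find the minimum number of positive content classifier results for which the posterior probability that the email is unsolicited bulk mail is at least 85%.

3

Prior odds: 0.073 ÷ 0.927 = 73/927.
Likelihood ratio of a positive = 0.73/0.11 = 73/11.
Target odds: 0.85 ÷ 0.15 = 17/3.
Need (73/927) × (73/11)ⁿ ≥ 17/3, i.e. (73/11)ⁿ ≥ 5253/73.
(73/11)² = 5329/121 falls short of 5253/73 but (73/11)³ = 389017/1331 reaches it, so n = 3.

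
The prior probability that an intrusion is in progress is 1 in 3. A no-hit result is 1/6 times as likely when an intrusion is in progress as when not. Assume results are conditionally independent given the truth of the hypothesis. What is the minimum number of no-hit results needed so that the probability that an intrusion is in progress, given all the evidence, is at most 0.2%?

Prior odds: (1/3) ÷ (2/3) = 0.5.
Likelihood ratio per no-hit result = 1/6.
Target odds: 0.002 ÷ 0.998 = 1/499.
Require (1/6)ⁿ ≤ 1/499 ÷ 0.5 = 2/499.
(1/6)³ = 1/216 is still above 2/499 but (1/6)⁴ = 1/1296 is at or below it, so n = 4.

4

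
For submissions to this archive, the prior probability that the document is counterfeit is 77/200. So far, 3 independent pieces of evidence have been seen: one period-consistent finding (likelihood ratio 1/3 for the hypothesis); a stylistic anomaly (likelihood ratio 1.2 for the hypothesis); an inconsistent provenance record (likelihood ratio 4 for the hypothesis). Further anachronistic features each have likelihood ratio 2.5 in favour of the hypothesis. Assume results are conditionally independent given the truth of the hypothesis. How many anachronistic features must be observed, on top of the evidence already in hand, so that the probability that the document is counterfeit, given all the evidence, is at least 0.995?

Prior odds = 0.385/0.615 = 77/123.
Combined Bayes factor of the evidence already in hand = (1/3) × 1.2 × 4 = 1.6.
Odds after that evidence = (77/123) × 1.6 = 616/615.
Target odds = 0.995/0.005 = 199.
Need 2.5ⁿ ≥ 199 ÷ (616/615) = 122385/616.
2.5⁵ = 97.65625 falls short of 122385/616 but 2.5⁶ = 244.140625 reaches it, so n = 6.

6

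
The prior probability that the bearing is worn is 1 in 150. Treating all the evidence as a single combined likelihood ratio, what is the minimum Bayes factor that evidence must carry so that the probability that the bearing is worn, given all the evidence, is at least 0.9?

Prior odds = (1/150)/(149/150) = 1/149.
Target odds = 0.9/0.1 = 9.
Required Bayes factor = 9 ÷ (1/149) = 1341.

1341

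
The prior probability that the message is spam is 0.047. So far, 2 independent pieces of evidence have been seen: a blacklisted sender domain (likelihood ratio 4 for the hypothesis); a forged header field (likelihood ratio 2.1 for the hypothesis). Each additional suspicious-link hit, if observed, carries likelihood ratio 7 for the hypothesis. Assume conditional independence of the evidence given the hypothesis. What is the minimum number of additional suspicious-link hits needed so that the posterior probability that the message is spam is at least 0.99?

Prior odds = 0.047/0.953 = 47/953.
Combined Bayes factor of the evidence already in hand = 4 × 2.1 = 8.4.
Odds after that evidence = (47/953) × 8.4 = 1974/4765.
Target odds = 0.99/0.01 = 99.
Need 7ⁿ ≥ 99 ÷ (1974/4765) = 157245/658.
7² = 49 falls short of 157245/658 but 7³ = 343 reaches it, so n = 3.

3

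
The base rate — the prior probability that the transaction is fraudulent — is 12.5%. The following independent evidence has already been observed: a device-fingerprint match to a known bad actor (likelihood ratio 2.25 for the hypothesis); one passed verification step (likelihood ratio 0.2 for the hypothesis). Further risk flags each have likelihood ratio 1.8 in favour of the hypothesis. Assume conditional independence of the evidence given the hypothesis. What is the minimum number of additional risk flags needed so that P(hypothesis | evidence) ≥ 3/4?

7

Prior odds = 0.125/0.875 = 1/7.
Combined Bayes factor of the evidence already in hand = 2.25 × 0.2 = 0.45.
Odds after that evidence = (1/7) × 0.45 = 9/140.
Target odds = 0.75/0.25 = 3.
Need 1.8ⁿ ≥ 3 ÷ (9/140) = 140/3.
1.8⁶ = 531441/15625 falls short of 140/3 but 1.8⁷ = 4782969/78125 reaches it, so n = 7.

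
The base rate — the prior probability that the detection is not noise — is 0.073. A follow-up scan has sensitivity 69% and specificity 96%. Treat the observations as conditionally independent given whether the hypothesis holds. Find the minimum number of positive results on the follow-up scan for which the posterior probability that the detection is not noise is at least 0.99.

3

Prior odds: 0.073 ÷ 0.927 = 73/927.
False-positive rate = 1 − 0.96 = 0.04; likelihood ratio of a positive = 0.69/0.04 = 17.25.
Target odds: 0.99 ÷ 0.01 = 99.
Require 17.25ⁿ ≥ 99 ÷ (73/927) = 91773/73.
17.25² = 297.5625 falls short of 91773/73 but 17.25³ = 5132.953125 reaches it, so n = 3.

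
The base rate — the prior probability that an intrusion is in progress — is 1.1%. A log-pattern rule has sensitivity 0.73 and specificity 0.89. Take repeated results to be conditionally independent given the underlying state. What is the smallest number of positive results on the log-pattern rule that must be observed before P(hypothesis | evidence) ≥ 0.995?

Prior odds: 0.011 ÷ 0.989 = 11/989.
False-positive rate = 1 − 0.89 = 0.11; likelihood ratio of a positive = 0.73/0.11 = 73/11.
Target odds: 0.995 ÷ 0.005 = 199.
Need (11/989) × (73/11)ⁿ ≥ 199, i.e. (73/11)ⁿ ≥ 196811/11.
(73/11)⁵ ≈12872.1 falls short of 196811/11 but (73/11)⁶ ≈85424.2 reaches it, so n = 6.

6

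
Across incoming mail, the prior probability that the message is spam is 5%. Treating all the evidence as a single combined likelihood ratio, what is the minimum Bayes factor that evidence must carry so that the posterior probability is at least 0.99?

1881

Prior odds = 0.05/0.95 = 1/19.
Target odds = 0.99/0.01 = 99.
Required Bayes factor = 99 ÷ (1/19) = 1881.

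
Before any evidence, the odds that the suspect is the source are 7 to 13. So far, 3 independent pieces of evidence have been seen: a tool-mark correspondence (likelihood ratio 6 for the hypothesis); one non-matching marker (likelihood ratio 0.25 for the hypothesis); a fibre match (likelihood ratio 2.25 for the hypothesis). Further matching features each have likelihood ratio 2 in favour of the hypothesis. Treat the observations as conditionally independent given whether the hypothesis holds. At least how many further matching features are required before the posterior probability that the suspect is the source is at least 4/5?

2

Prior odds = 7/13.
Combined Bayes factor of the evidence already in hand = 6 × 0.25 × 2.25 = 3.375.
Odds after that evidence = (7/13) × 3.375 = 189/104.
Target odds = 0.8/0.2 = 4.
Need 2ⁿ ≥ 4 ÷ (189/104) = 416/189.
2¹ = 2 falls short of 416/189 but 2² = 4 reaches it, so n = 2.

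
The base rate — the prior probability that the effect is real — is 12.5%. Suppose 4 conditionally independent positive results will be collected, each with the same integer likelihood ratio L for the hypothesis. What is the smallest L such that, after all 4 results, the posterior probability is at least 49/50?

5

Prior odds = 0.125/0.875 = 1/7.
Target odds = 0.98/0.02 = 49.
Need L⁴ ≥ 49 ÷ (1/7) = 343.
4⁴ = 256 < 343 ≤ 625 = 5⁴, so L = 5.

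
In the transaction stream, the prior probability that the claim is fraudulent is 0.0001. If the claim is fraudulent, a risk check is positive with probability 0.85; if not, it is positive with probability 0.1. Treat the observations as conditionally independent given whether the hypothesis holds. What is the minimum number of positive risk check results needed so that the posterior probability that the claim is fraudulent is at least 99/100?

7

Prior odds = 0.0001/0.9999 = 1/9999.
Likelihood ratio of a positive = 0.85/0.1 = 8.5.
Target posterior odds = 0.99/0.01 = 99.
Require 8.5ⁿ ≥ 99 ÷ (1/9999) = 989901.
8.5⁶ = 24137569/64 falls short of 989901 but 8.5⁷ = 410338673/128 reaches it, so n = 7.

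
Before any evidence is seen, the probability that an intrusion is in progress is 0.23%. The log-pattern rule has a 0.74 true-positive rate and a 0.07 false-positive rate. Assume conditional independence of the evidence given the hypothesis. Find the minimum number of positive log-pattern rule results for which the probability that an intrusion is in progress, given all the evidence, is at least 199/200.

5

Prior odds: 0.0023 ÷ 0.9977 = 23/9977.
Likelihood ratio of a positive result = 0.74/0.07 = 74/7.
Target odds: 0.995 ÷ 0.005 = 199.
Require (74/7)ⁿ ≥ 199 ÷ (23/9977) = 1985423/23.
(74/7)⁴ = 29986576/2401 falls short of 1985423/23 but (74/7)⁵ ≈132029 reaches it, so n = 5.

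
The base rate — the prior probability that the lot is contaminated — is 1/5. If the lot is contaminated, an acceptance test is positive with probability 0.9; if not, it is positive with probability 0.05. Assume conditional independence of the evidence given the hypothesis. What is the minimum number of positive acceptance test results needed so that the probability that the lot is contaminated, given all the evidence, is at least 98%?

Prior odds: 0.2 ÷ 0.8 = 0.25.
Likelihood ratio of a positive = 0.9/0.05 = 18.
Target odds: 0.98 ÷ 0.02 = 49.
Need 0.25 × 18ⁿ ≥ 49, i.e. 18ⁿ ≥ 196.
18¹ = 18 falls short of 196 but 18² = 324 reaches it, so n = 2.

2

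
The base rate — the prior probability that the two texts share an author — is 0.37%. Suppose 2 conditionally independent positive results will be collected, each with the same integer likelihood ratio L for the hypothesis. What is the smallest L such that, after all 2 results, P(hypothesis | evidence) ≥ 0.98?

Prior odds = 0.0037/0.9963 = 37/9963.
Target odds = 0.98/0.02 = 49.
Need L² ≥ 49 ÷ (37/9963) = 488187/37.
114² = 12996 < 488187/37 ≤ 13225 = 115², so L = 115.

115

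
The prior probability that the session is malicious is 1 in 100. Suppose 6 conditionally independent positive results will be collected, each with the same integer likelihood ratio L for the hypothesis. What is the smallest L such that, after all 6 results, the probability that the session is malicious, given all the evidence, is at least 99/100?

Prior odds = 0.01/0.99 = 1/99.
Target odds = 0.99/0.01 = 99.
Need L⁶ ≥ 99 ÷ (1/99) = 9801.
4⁶ = 4096 < 9801 ≤ 15625 = 5⁶, so L = 5.

5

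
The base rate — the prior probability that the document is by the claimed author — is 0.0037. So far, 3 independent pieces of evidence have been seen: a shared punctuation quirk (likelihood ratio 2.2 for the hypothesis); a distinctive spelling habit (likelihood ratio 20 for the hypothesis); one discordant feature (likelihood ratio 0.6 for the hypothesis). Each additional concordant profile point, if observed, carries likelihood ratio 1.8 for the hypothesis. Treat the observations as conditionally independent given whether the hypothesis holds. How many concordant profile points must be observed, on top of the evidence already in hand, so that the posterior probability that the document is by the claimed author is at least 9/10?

8

Prior odds = 0.0037/0.9963 = 37/9963.
Combined Bayes factor of the evidence already in hand = 2.2 × 20 × 0.6 = 26.4.
Odds after that evidence = (37/9963) × 26.4 = 1628/16605.
Target odds = 0.9/0.1 = 9.
Need 1.8ⁿ ≥ 9 ÷ (1628/16605) = 149445/1628.
1.8⁷ = 4782969/78125 falls short of 149445/1628 but 1.8⁸ = 43046721/390625 reaches it, so n = 8.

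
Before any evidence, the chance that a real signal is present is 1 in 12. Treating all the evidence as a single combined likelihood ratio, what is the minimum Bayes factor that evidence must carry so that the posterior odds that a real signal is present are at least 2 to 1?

Prior odds = (1/12)/(11/12) = 1/11.
Target odds = 2.
Required Bayes factor = 2 ÷ (1/11) = 22.

22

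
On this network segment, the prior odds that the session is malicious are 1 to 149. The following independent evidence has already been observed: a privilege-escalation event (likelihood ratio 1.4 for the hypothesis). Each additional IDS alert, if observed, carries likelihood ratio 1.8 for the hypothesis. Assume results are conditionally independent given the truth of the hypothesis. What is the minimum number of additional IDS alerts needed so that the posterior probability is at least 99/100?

16

Prior odds = 1/149.
Bayes factor of the evidence already in hand = 1.4.
Odds after that evidence = (1/149) × 1.4 = 7/745.
Target odds = 0.99/0.01 = 99.
Need 1.8ⁿ ≥ 99 ÷ (7/745) = 73755/7.
1.8¹⁵ ≈6746.64 falls short of 73755/7 but 1.8¹⁶ ≈12144 reaches it, so n = 16.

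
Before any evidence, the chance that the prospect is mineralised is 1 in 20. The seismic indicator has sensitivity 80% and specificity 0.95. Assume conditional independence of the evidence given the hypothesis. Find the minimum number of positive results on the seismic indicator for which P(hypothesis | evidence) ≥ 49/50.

3

Prior odds = 0.05/0.95 = 1/19.
False-positive rate = 1 − 0.95 = 0.05; likelihood ratio of a positive = 0.8/0.05 = 16.
Target odds: 0.98 ÷ 0.02 = 49.
Require 16ⁿ ≥ 49 ÷ (1/19) = 931.
16² = 256 falls short of 931 but 16³ = 4096 reaches it, so n = 3.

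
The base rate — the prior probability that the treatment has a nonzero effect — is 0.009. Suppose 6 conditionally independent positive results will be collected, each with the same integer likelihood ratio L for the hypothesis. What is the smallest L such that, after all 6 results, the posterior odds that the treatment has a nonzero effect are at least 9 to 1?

4

Prior odds = 0.009/0.991 = 9/991.
Target odds = 9.
Need L⁶ ≥ 9 ÷ (9/991) = 991.
3⁶ = 729 < 991 ≤ 4096 = 4⁶, so L = 4.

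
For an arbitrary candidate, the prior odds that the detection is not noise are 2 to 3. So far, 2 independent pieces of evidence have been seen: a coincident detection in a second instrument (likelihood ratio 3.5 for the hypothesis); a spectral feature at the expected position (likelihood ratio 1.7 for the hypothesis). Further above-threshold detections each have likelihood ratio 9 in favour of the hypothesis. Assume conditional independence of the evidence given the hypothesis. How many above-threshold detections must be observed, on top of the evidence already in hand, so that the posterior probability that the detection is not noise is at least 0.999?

Prior odds = 2/3.
Combined Bayes factor of the evidence already in hand = 3.5 × 1.7 = 5.95.
Odds after that evidence = (2/3) × 5.95 = 119/30.
Target odds = 0.999/0.001 = 999.
Need 9ⁿ ≥ 999 ÷ (119/30) = 29970/119.
9² = 81 falls short of 29970/119 but 9³ = 729 reaches it, so n = 3.

3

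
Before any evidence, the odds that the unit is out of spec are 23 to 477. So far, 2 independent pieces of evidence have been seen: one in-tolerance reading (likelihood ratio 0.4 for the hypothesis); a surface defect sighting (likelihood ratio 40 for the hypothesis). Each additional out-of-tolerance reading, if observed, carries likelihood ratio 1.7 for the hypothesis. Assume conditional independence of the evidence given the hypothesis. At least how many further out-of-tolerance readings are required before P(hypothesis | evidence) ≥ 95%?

7

Prior odds = 23/477.
Combined Bayes factor of the evidence already in hand = 0.4 × 40 = 16.
Odds after that evidence = (23/477) × 16 = 368/477.
Target odds = 0.95/0.05 = 19.
Need 1.7ⁿ ≥ 19 ÷ (368/477) = 9063/368.
1.7⁶ = 24137569/1000000 falls short of 9063/368 but 1.7⁷ = 410338673/10000000 reaches it, so n = 7.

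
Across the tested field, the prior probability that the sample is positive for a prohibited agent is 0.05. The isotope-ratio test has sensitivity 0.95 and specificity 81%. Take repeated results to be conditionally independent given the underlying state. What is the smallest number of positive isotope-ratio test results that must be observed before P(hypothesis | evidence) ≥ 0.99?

Prior odds = 0.05/0.95 = 1/19.
False-positive rate = 1 − 0.81 = 0.19; likelihood ratio of a positive = 0.95/0.19 = 5.
Target odds: 0.99 ÷ 0.01 = 99.
Require 5ⁿ ≥ 99 ÷ (1/19) = 1881.
5⁴ = 625 falls short of 1881 but 5⁵ = 3125 reaches it, so n = 5.

5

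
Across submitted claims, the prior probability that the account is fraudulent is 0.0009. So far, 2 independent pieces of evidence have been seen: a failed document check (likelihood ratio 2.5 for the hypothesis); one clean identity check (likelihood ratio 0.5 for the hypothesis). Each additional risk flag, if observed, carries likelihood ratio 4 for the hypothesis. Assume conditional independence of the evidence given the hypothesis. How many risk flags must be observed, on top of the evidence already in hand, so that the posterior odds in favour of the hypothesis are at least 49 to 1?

8

Prior odds = 0.0009/0.9991 = 9/9991.
Combined Bayes factor of the evidence already in hand = 2.5 × 0.5 = 1.25.
Odds after that evidence = (9/9991) × 1.25 = 45/39964.
Target odds = 49.
Need 4ⁿ ≥ 49 ÷ (45/39964) = 1958236/45.
4⁷ = 16384 falls short of 1958236/45 but 4⁸ = 65536 reaches it, so n = 8.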